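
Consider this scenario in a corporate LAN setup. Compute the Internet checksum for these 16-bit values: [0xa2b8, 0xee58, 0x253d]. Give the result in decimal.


Given words: [0xa2b8, 0xee58, 0x253d]
Step 1: Sum all words
Raw sum = 41656 + 61016 + 9533 = 112205
Step 2: Fold carry: (46669 + 1) = 46670
One's complement = ~46670 & 0xFFFF = 18865

18865


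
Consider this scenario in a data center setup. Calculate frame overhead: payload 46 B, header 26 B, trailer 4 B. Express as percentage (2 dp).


Given: payload = 46 B, header = 26 B, trailer = 4 B
Overhead bytes = header + trailer = 26 + 4 = 30
Total frame = payload + overhead = 46 + 30 = 76
Overhead % = 30 / 76 * 100 = 39.4737% -> 39.47% (2 dp)

39.47


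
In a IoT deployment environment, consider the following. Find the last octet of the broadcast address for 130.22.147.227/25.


Given: IP = 130.22.147.227, prefix = /25
Host bits = 32 - 25 = 7
Network last octet = 227 AND mask = 128
Host part size = 2^7 - 1 = 127
Broadcast last octet = 128 OR 127 = 255

255


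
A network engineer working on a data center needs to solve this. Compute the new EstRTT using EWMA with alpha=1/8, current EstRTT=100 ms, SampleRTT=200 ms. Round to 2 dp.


Given: EstRTT = 100 ms, SampleRTT = 200 ms, alpha = 1/8
New EstRTT = (1 - alpha) * EstRTT + alpha * SampleRTT
(7/8) * 100 = 87.5
(1/8) * 200 = 25
New EstRTT = 87.5 + 25 = 112.5 ms -> 112.50 ms (2 dp)

112.50


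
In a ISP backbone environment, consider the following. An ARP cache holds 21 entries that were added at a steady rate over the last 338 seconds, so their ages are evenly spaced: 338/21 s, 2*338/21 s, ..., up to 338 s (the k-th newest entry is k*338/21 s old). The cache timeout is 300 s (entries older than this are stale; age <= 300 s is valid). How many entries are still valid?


Ages are k * 338/21 s for k = 1..21 (spacing = 16.0952 s).
Entry k is valid iff k * 338/21 <= 300 iff k <= 21 * 300 / 338 = 18.6391
n_valid = floor(18.6391) = 18
(n_stale = 21 - 18 = 3)

18


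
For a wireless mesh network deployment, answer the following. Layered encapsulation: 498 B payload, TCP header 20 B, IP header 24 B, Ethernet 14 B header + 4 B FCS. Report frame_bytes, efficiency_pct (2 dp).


TCP segment = 498 + 20 = 518 B
IP packet = 518 + 24 = 542 B
Ethernet frame = 542 + 14 + 4 = 560 B
Efficiency = app / frame = 498 / 560 = 0.889286 = 88.9286% -> 88.93% (2 dp)

560, 88.93


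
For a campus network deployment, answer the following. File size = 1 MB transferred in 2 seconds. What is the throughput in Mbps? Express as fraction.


Given: file = 1 MB, time = 2 s
File in Mb = 1 * 8 = 8 Mb
Throughput = 8 / 2 Mbps
Throughput = 4 Mbps

4


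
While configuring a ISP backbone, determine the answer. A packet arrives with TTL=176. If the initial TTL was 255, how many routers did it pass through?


Given: initial TTL = 255, received TTL = 176
Hops = initial TTL - received TTL
Hops = 255 - 176 = 79

79


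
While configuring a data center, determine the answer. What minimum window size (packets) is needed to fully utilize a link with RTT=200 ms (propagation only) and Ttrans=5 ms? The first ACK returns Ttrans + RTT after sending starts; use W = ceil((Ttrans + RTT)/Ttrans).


Given: Ttrans = 5 ms, RTT = 200 ms (= 2 * Tprop, Tprop = 100 ms)
Time until first ACK returns = Ttrans + RTT = 5 + 200 = 205 ms
Need W * Ttrans >= Ttrans + RTT  ->  W >= (Ttrans + RTT) / Ttrans
(Ttrans + RTT) / Ttrans = 205 / 5 = 41
W_min = ceil(41) = 41

41


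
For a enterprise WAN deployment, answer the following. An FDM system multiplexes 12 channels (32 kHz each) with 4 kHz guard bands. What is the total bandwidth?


Given: 12 channels, 32 kHz each, guard = 4 kHz
Channel bandwidth = 12 * 32 = 384 kHz
Guard bands = 11 gaps * 4 kHz = 44 kHz
Total = 384 + 44 = 428 kHz

428


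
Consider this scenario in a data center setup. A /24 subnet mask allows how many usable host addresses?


Given: subnet mask /24
Host bits = 32 - 24 = 8
Total addresses = 2^8 = 256
Usable hosts = 256 - 2 (network + broadcast) = 254

254


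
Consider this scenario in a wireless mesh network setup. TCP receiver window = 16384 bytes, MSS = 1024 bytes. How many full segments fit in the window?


Given: RWND = 16384 bytes, MSS = 1024 bytes
Full segments = floor(RWND / MSS)
Full segments = floor(16384 / 1024)
Full segments = floor(16.0) = 16

16


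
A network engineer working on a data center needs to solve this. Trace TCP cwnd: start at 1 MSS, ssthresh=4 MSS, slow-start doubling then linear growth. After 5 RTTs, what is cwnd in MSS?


RTT 0: cwnd = 1 MSS (initial)
RTT 1: cwnd = 2 MSS (slow start, doubled)
RTT 2: cwnd = 4 MSS (slow start, doubled)
RTT 3: cwnd = 5 MSS (congestion avoidance, +1)
RTT 4: cwnd = 6 MSS (congestion avoidance, +1)
RTT 5: cwnd = 7 MSS (congestion avoidance, +1)

7


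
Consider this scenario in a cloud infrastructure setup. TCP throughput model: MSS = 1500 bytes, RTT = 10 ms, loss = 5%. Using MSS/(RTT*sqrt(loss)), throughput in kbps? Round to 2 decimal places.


Given: MSS = 1500 bytes, RTT = 10 ms, loss = 5%
RTT in seconds = 10 / 1000 = 0.01
Loss rate = 5% = 0.05
sqrt(loss) = sqrt(0.05) = 0.223606797750
Throughput (bytes/s) = 1500 / (0.01 * 0.223606797750) = 670820.3932
Throughput (kbps) = 670820.3932 * 8 / 1000 = 5366.563146 -> 5366.56 kbps (2 dp)

5366.56


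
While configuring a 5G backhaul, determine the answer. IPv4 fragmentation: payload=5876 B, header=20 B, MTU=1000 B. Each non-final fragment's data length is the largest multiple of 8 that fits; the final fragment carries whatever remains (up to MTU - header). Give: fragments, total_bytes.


Max data per non-final fragment = floor((MTU - header)/8)*8 = floor((1000 - 20)/8)*8 = floor(980/8)*8 = 976 B
Final fragment needs no 8-byte alignment: it can carry up to MTU - header = 980 B
Non-final fragments needed = ceil((payload - 980) / 976) = ceil(4896/976) = ceil(5.0164) = 6
Number of fragments = 6 + 1 = 7
Fragment sizes (data): 6 * 976 B + 20 B (last, 20 <= 980 OK)
Total bytes sent = payload + n_frags * header = 5876 + 7*20 = 5876 + 140 = 6016 B

7, 6016


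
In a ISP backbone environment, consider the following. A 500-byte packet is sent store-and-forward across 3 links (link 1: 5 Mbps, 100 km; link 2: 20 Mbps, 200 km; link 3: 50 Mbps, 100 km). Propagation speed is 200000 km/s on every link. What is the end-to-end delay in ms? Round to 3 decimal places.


Packet = 500 bytes = 4000 bits. Store-and-forward: sum (t_trans + t_prop) per link.
Link 1: t_trans = 4000/(5*10^6) s = 0.8000 ms; t_prop = 100/200000 s = 0.5000 ms; subtotal = 1.3000 ms
Link 2: t_trans = 4000/(20*10^6) s = 0.2000 ms; t_prop = 200/200000 s = 1.0000 ms; subtotal = 1.2000 ms
Link 3: t_trans = 4000/(50*10^6) s = 0.0800 ms; t_prop = 100/200000 s = 0.5000 ms; subtotal = 0.5800 ms
End-to-end = 1.3000 + 1.2000 + 0.5800 = 3.0800 ms -> 3.080 ms (3 dp)

3.080


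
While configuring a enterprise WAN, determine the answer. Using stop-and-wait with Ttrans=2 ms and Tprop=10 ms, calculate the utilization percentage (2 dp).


Given: Ttrans = 2 ms, Tprop = 10 ms
RTT = 2 * Tprop = 2 * 10 = 20 ms
U = Ttrans / (Ttrans + RTT)
U = 2 / (2 + 20)
U = 2 / 22 = 0.090909
U% = 9.09%

9.09


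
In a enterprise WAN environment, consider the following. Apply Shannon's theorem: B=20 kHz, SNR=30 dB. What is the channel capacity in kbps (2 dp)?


Given: B = 20 kHz, SNR = 30 dB
SNR linear = 10^(30/10) = 1000
1 + SNR = 1001
log2(1001) = 9.9672262588
C = 20 * 1000 * 9.9672262588 = 199344.5252 bps
C = 199.344525 kbps -> 199.34 kbps (2 dp)

199.34


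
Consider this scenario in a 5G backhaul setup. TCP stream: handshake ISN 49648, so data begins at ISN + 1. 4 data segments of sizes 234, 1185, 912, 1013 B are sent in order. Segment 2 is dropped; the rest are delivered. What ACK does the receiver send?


SYN uses sequence number 49648; first data byte = ISN + 1 = 49649.
Segment 1: SEQ = 49649, len = 234 B, covers [49649, 49882]
Segment 2: SEQ = 49883, len = 1185 B, covers [49883, 51067] [LOST]
Segment 3: SEQ = 51068, len = 912 B, covers [51068, 51979]
Segment 4: SEQ = 51980, len = 1013 B, covers [51980, 52992]
In-order data received: bytes [49649, 49882] (segments 1..1).
Segment 2 missing -> gap begins at byte 49883; later segments buffered out of order.
Cumulative ACK = next expected in-order byte = 49649 + 234 = 49883

49883


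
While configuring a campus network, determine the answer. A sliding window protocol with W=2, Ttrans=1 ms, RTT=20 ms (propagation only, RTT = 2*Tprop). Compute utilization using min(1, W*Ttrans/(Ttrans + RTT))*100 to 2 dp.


Given: W = 2, Ttrans = 1 ms, RTT = 20 ms (= 2 * Tprop, Tprop = 10 ms)
Cycle time = Ttrans + RTT = 1 + 20 = 21 ms (first packet sent until its ACK returns)
W * Ttrans = 2 * 1 = 2 ms of sending per cycle
W * Ttrans / (Ttrans + RTT) = 2 / 21 = 0.095238
U = min(1, 0.095238) = 0.095238
U% = 9.52%

9.52


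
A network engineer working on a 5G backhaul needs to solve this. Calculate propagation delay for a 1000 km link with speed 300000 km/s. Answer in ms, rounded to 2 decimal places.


Given: distance = 1000 km, speed = 300000 km/s
Delay = distance / speed = 1000 / 300000 seconds
Delay in ms = 1000 * 1000 / 300000
Delay = 3.3333 ms
Rounded to 2 dp = 3.33 ms

3.33


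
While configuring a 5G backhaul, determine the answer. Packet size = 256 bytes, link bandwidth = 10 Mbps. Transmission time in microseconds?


Given: packet = 256 bytes, bandwidth = 10 Mbps
Packet in bits = 256 * 8 = 2048 bits
Bandwidth = 10 * 10^6 = 10000000 bps
Time = 2048 / 10000000 seconds
Time in us = 2048 * 10^6 / 10000000 = 204.8

204.8


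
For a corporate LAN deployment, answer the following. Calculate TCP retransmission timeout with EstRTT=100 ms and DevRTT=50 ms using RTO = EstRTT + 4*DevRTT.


Given: EstRTT = 100 ms, DevRTT = 50 ms
Timeout = EstRTT + 4 * DevRTT
4 * DevRTT = 4 * 50 = 200
Timeout = 100 + 200 = 300 ms

300


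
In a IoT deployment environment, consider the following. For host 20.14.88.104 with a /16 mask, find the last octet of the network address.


Given: IP = 20.14.88.104, prefix = /16
Subnet mask = 255.255.0.0
Last octet of IP: 104
Last octet of mask: 0
Network last octet = 104 AND 0 = 0

0


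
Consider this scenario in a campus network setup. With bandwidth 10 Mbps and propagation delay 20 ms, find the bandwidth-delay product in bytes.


Given: bandwidth = 10 Mbps, delay = 20 ms
BDP in bits = 10 * 10^6 * 20 / 1000
BDP in bits = 200000
BDP in bytes = 200000 / 8 = 25000

25000


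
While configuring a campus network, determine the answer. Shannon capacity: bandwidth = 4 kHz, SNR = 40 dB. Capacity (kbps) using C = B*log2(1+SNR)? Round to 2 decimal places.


Given: B = 4 kHz, SNR = 40 dB
SNR linear = 10^(40/10) = 10000
1 + SNR = 10001
log2(10001) = 13.2878566418
C = 4 * 1000 * 13.2878566418 = 53151.4266 bps
C = 53.151427 kbps -> 53.15 kbps (2 dp)

53.15


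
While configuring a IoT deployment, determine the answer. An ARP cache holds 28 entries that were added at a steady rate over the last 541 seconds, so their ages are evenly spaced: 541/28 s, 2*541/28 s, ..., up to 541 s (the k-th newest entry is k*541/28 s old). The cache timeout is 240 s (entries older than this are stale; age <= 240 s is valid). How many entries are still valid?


Ages are k * 541/28 s for k = 1..28 (spacing = 19.3214 s).
Entry k is valid iff k * 541/28 <= 240 iff k <= 28 * 240 / 541 = 12.4214
n_valid = floor(12.4214) = 12
(n_stale = 28 - 12 = 16)

12


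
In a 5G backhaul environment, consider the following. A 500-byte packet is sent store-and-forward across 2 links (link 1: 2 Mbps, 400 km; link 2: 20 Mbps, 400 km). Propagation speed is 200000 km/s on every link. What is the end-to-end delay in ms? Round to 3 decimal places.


Packet = 500 bytes = 4000 bits. Store-and-forward: sum (t_trans + t_prop) per link.
Link 1: t_trans = 4000/(2*10^6) s = 2.0000 ms; t_prop = 400/200000 s = 2.0000 ms; subtotal = 4.0000 ms
Link 2: t_trans = 4000/(20*10^6) s = 0.2000 ms; t_prop = 400/200000 s = 2.0000 ms; subtotal = 2.2000 ms
End-to-end = 4.0000 + 2.2000 = 6.2000 ms -> 6.200 ms (3 dp)

6.200


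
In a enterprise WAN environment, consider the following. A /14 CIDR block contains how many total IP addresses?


Given: CIDR prefix /14
Host bits = 32 - 14 = 18
Total addresses = 2^18 = 262144

262144


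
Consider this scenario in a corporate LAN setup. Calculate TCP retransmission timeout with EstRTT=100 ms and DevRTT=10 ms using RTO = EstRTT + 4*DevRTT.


Given: EstRTT = 100 ms, DevRTT = 10 ms
Timeout = EstRTT + 4 * DevRTT
4 * DevRTT = 4 * 10 = 40
Timeout = 100 + 40 = 140 ms

140


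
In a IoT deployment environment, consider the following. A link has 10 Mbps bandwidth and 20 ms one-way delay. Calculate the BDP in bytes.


Given: bandwidth = 10 Mbps, delay = 20 ms
BDP in bits = 10 * 10^6 * 20 / 1000
BDP in bits = 200000
BDP in bytes = 200000 / 8 = 25000

25000


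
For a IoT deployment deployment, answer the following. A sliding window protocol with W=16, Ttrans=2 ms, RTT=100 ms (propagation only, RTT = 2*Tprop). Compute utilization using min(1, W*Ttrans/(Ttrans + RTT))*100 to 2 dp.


Given: W = 16, Ttrans = 2 ms, RTT = 100 ms (= 2 * Tprop, Tprop = 50 ms)
Cycle time = Ttrans + RTT = 2 + 100 = 102 ms (first packet sent until its ACK returns)
W * Ttrans = 16 * 2 = 32 ms of sending per cycle
W * Ttrans / (Ttrans + RTT) = 32 / 102 = 0.313725
U = min(1, 0.313725) = 0.313725
U% = 31.37%

31.37


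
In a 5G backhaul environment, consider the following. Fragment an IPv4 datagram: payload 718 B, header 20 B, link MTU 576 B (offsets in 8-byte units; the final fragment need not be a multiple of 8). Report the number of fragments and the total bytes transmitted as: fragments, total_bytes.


Max data per non-final fragment = floor((MTU - header)/8)*8 = floor((576 - 20)/8)*8 = floor(556/8)*8 = 552 B
Final fragment needs no 8-byte alignment: it can carry up to MTU - header = 556 B
Non-final fragments needed = ceil((payload - 556) / 552) = ceil(162/552) = ceil(0.2935) = 1
Number of fragments = 1 + 1 = 2
Fragment sizes (data): 1 * 552 B + 166 B (last, 166 <= 556 OK)
Total bytes sent = payload + n_frags * header = 718 + 2*20 = 718 + 40 = 758 B

2, 758


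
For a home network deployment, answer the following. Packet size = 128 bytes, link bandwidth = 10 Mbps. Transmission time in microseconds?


Given: packet = 128 bytes, bandwidth = 10 Mbps
Packet in bits = 128 * 8 = 1024 bits
Bandwidth = 10 * 10^6 = 10000000 bps
Time = 1024 / 10000000 seconds
Time in us = 1024 * 10^6 / 10000000 = 102.4

102.4


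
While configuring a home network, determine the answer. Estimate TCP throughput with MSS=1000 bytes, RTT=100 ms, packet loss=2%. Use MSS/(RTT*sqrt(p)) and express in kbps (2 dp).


Given: MSS = 1000 bytes, RTT = 100 ms, loss = 2%
RTT in seconds = 100 / 1000 = 0.1
Loss rate = 2% = 0.02
sqrt(loss) = sqrt(0.02) = 0.141421356237
Throughput (bytes/s) = 1000 / (0.1 * 0.141421356237) = 70710.6781
Throughput (kbps) = 70710.6781 * 8 / 1000 = 565.685425 -> 565.69 kbps (2 dp)

565.69


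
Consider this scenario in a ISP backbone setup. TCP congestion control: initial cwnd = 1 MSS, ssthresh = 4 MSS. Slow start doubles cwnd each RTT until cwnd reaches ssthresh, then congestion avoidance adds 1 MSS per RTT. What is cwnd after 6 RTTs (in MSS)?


RTT 0: cwnd = 1 MSS (initial)
RTT 1: cwnd = 2 MSS (slow start, doubled)
RTT 2: cwnd = 4 MSS (slow start, doubled)
RTT 3: cwnd = 5 MSS (congestion avoidance, +1)
RTT 4: cwnd = 6 MSS (congestion avoidance, +1)
RTT 5: cwnd = 7 MSS (congestion avoidance, +1)
RTT 6: cwnd = 8 MSS (congestion avoidance, +1)

8


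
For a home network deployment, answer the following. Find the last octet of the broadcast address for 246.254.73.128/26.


Given: IP = 246.254.73.128, prefix = /26
Host bits = 32 - 26 = 6
Network last octet = 128 AND mask = 128
Host part size = 2^6 - 1 = 63
Broadcast last octet = 128 OR 63 = 191

191


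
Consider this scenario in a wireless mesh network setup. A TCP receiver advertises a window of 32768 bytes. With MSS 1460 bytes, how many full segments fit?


Given: RWND = 32768 bytes, MSS = 1460 bytes
Full segments = floor(RWND / MSS)
Full segments = floor(32768 / 1460)
Full segments = floor(22.4438) = 22

22


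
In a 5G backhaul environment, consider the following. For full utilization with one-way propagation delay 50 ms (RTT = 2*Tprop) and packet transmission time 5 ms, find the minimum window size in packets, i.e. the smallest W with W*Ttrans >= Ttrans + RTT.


Given: Ttrans = 5 ms, RTT = 100 ms (= 2 * Tprop, Tprop = 50 ms)
Time until first ACK returns = Ttrans + RTT = 5 + 100 = 105 ms
Need W * Ttrans >= Ttrans + RTT  ->  W >= (Ttrans + RTT) / Ttrans
(Ttrans + RTT) / Ttrans = 105 / 5 = 21
W_min = ceil(21) = 21

21


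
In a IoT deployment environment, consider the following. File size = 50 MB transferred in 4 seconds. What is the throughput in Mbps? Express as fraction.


Given: file = 50 MB, time = 4 s
File in Mb = 50 * 8 = 400 Mb
Throughput = 400 / 4 Mbps
Throughput = 100 Mbps

100


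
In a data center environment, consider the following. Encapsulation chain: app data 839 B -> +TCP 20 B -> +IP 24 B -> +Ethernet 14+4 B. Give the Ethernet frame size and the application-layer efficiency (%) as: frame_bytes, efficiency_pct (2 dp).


TCP segment = 839 + 20 = 859 B
IP packet = 859 + 24 = 883 B
Ethernet frame = 883 + 14 + 4 = 901 B
Efficiency = app / frame = 839 / 901 = 0.931188 = 93.1188% -> 93.12% (2 dp)

901, 93.12


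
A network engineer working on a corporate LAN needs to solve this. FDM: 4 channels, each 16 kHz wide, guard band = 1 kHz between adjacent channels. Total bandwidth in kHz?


Given: 4 channels, 16 kHz each, guard = 1 kHz
Channel bandwidth = 4 * 16 = 64 kHz
Guard bands = 3 gaps * 1 kHz = 3 kHz
Total = 64 + 3 = 67 kHz

67


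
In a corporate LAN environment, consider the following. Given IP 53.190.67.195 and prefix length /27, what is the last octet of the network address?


Given: IP = 53.190.67.195, prefix = /27
Subnet mask = 255.255.255.224
Last octet of IP: 195
Last octet of mask: 224
Network last octet = 195 AND 224 = 192

192


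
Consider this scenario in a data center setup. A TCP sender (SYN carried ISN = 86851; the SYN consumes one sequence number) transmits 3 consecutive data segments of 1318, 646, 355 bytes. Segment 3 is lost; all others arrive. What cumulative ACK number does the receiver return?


SYN uses sequence number 86851; first data byte = ISN + 1 = 86852.
Segment 1: SEQ = 86852, len = 1318 B, covers [86852, 88169]
Segment 2: SEQ = 88170, len = 646 B, covers [88170, 88815]
Segment 3: SEQ = 88816, len = 355 B, covers [88816, 89170] [LOST]
In-order data received: bytes [86852, 88815] (segments 1..2).
Segment 3 missing -> gap begins at byte 88816.
Cumulative ACK = next expected in-order byte = 86852 + 1318 + 646 = 88816

88816


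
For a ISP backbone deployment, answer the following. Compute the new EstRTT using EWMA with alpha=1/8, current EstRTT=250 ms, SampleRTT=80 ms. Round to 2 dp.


Given: EstRTT = 250 ms, SampleRTT = 80 ms, alpha = 1/8
New EstRTT = (1 - alpha) * EstRTT + alpha * SampleRTT
(7/8) * 250 = 218.75
(1/8) * 80 = 10
New EstRTT = 218.75 + 10 = 228.75 ms -> 228.75 ms (2 dp)

228.75


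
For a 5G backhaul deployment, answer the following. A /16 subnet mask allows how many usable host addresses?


Given: subnet mask /16
Host bits = 32 - 16 = 16
Total addresses = 2^16 = 65536
Usable hosts = 65536 - 2 (network + broadcast) = 65534

65534


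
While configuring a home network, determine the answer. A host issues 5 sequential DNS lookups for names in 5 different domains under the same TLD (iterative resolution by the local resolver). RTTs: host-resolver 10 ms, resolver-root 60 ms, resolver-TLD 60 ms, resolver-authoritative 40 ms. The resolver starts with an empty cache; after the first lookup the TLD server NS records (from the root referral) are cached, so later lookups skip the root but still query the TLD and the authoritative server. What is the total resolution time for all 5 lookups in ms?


Lookup 1 (cold cache): local + root + TLD + auth = 10 + 60 + 60 + 40 = 170 ms
Lookups 2..5 (TLD NS cached -> skip root; new domain -> still ask TLD and auth): local + TLD + auth = 10 + 60 + 40 = 110 ms each
Remaining 4 lookups: 4 * 110 = 440 ms
Total = 170 + 440 = 610 ms

610


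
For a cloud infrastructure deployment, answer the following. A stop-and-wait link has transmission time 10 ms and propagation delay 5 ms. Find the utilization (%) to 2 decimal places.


Given: Ttrans = 10 ms, Tprop = 5 ms
RTT = 2 * Tprop = 2 * 5 = 10 ms
U = Ttrans / (Ttrans + RTT)
U = 10 / (10 + 10)
U = 10 / 20 = 0.5
U% = 50.00%

50.00


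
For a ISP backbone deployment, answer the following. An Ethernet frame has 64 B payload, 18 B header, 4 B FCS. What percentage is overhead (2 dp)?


Given: payload = 64 B, header = 18 B, trailer = 4 B
Overhead bytes = header + trailer = 18 + 4 = 22
Total frame = payload + overhead = 64 + 22 = 86
Overhead % = 22 / 86 * 100 = 25.5814% -> 25.58% (2 dp)

25.58


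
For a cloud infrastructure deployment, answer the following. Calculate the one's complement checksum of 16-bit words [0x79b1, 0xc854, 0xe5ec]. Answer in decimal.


Given words: [0x79b1, 0xc854, 0xe5ec]
Step 1: Sum all words
Raw sum = 31153 + 51284 + 58860 = 141297
Step 2: Fold carry: (10225 + 2) = 10227
One's complement = ~10227 & 0xFFFF = 55308

55308


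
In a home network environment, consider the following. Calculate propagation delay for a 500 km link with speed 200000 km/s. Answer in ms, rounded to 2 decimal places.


Given: distance = 500 km, speed = 200000 km/s
Delay = distance / speed = 500 / 200000 seconds
Delay in ms = 500 * 1000 / 200000
Delay = 2.5000 ms
Rounded to 2 dp = 2.50 ms

2.50


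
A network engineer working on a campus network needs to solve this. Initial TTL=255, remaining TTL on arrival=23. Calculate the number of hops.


Given: initial TTL = 255, received TTL = 23
Hops = initial TTL - received TTL
Hops = 255 - 23 = 232

232


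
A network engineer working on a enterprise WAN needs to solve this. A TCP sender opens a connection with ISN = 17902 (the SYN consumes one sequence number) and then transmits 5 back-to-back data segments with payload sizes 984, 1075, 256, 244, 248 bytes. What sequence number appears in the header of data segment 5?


The SYN occupies sequence number ISN = 17902, so the first data byte is ISN + 1 = 17903.
SEQ of data segment i = (ISN + 1) + sum of payload sizes of segments 1..i-1.
Segment 1: SEQ = 17903, payload = 984 bytes
Segment 2: SEQ = 18887, payload = 1075 bytes
Segment 3: SEQ = 19962, payload = 256 bytes
Segment 4: SEQ = 20218, payload = 244 bytes
Segment 5: SEQ = 20462, payload = 248 bytes
SEQ of segment 5 = 17903 + 984 + 1075 + 256 + 244 = 20462

20462


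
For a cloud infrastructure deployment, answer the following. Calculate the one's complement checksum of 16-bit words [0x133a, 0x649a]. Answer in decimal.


Given words: [0x133a, 0x649a]
Step 1: Sum all words
Raw sum = 4922 + 25754 = 30676
One's complement = ~30676 & 0xFFFF = 34859

34859


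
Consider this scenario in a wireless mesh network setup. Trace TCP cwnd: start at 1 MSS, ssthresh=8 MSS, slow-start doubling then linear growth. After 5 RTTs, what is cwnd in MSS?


RTT 0: cwnd = 1 MSS (initial)
RTT 1: cwnd = 2 MSS (slow start, doubled)
RTT 2: cwnd = 4 MSS (slow start, doubled)
RTT 3: cwnd = 8 MSS (slow start, doubled)
RTT 4: cwnd = 9 MSS (congestion avoidance, +1)
RTT 5: cwnd = 10 MSS (congestion avoidance, +1)

10


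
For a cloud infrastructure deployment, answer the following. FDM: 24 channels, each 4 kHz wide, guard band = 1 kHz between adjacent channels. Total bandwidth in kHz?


Given: 24 channels, 4 kHz each, guard = 1 kHz
Channel bandwidth = 24 * 4 = 96 kHz
Guard bands = 23 gaps * 1 kHz = 23 kHz
Total = 96 + 23 = 119 kHz

119


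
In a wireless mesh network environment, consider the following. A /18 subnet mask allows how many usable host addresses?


Given: subnet mask /18
Host bits = 32 - 18 = 14
Total addresses = 2^14 = 16384
Usable hosts = 16384 - 2 (network + broadcast) = 16382

16382


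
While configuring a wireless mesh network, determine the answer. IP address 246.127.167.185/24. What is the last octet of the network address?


Given: IP = 246.127.167.185, prefix = /24
Subnet mask = 255.255.255.0
Last octet of IP: 185
Last octet of mask: 0
Network last octet = 185 AND 0 = 0

0


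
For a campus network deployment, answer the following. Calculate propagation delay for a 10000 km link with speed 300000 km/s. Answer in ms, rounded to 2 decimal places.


Given: distance = 10000 km, speed = 300000 km/s
Delay = distance / speed = 10000 / 300000 seconds
Delay in ms = 10000 * 1000 / 300000
Delay = 33.3333 ms
Rounded to 2 dp = 33.33 ms

33.33


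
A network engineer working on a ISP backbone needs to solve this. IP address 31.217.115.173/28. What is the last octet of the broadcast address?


Given: IP = 31.217.115.173, prefix = /28
Host bits = 32 - 28 = 4
Network last octet = 173 AND mask = 160
Host part size = 2^4 - 1 = 15
Broadcast last octet = 160 OR 15 = 175

175


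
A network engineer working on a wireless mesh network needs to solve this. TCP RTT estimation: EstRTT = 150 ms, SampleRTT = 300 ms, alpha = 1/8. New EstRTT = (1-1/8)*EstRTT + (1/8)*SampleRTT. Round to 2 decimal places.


Given: EstRTT = 150 ms, SampleRTT = 300 ms, alpha = 1/8
New EstRTT = (1 - alpha) * EstRTT + alpha * SampleRTT
(7/8) * 150 = 131.25
(1/8) * 300 = 37.5
New EstRTT = 131.25 + 37.5 = 168.75 ms -> 168.75 ms (2 dp)

168.75


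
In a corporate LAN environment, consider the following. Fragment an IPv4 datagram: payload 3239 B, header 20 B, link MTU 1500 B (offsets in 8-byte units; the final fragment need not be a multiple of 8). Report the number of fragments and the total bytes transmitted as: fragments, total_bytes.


Max data per non-final fragment = floor((MTU - header)/8)*8 = floor((1500 - 20)/8)*8 = floor(1480/8)*8 = 1480 B
Final fragment needs no 8-byte alignment: it can carry up to MTU - header = 1480 B
Non-final fragments needed = ceil((payload - 1480) / 1480) = ceil(1759/1480) = ceil(1.1885) = 2
Number of fragments = 2 + 1 = 3
Fragment sizes (data): 2 * 1480 B + 279 B (last, 279 <= 1480 OK)
Total bytes sent = payload + n_frags * header = 3239 + 3*20 = 3239 + 60 = 3299 B

3, 3299


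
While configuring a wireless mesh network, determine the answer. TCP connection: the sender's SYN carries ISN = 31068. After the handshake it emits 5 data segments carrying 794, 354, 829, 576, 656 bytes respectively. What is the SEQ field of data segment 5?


The SYN occupies sequence number ISN = 31068, so the first data byte is ISN + 1 = 31069.
SEQ of data segment i = (ISN + 1) + sum of payload sizes of segments 1..i-1.
Segment 1: SEQ = 31069, payload = 794 bytes
Segment 2: SEQ = 31863, payload = 354 bytes
Segment 3: SEQ = 32217, payload = 829 bytes
Segment 4: SEQ = 33046, payload = 576 bytes
Segment 5: SEQ = 33622, payload = 656 bytes
SEQ of segment 5 = 31069 + 794 + 354 + 829 + 576 = 33622

33622


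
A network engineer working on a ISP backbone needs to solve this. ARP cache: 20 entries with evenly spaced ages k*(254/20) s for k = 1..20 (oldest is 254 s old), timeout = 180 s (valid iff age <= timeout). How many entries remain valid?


Ages are k * 254/20 s for k = 1..20 (spacing = 12.7000 s).
Entry k is valid iff k * 254/20 <= 180 iff k <= 20 * 180 / 254 = 14.1732
n_valid = floor(14.1732) = 14
(n_stale = 20 - 14 = 6)

14


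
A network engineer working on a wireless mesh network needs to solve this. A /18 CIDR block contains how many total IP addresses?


Given: CIDR prefix /18
Host bits = 32 - 18 = 14
Total addresses = 2^14 = 16384

16384


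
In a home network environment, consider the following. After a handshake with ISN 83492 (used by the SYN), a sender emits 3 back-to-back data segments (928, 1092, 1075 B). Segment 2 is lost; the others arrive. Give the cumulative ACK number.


SYN uses sequence number 83492; first data byte = ISN + 1 = 83493.
Segment 1: SEQ = 83493, len = 928 B, covers [83493, 84420]
Segment 2: SEQ = 84421, len = 1092 B, covers [84421, 85512] [LOST]
Segment 3: SEQ = 85513, len = 1075 B, covers [85513, 86587]
In-order data received: bytes [83493, 84420] (segments 1..1).
Segment 2 missing -> gap begins at byte 84421; later segments buffered out of order.
Cumulative ACK = next expected in-order byte = 83493 + 928 = 84421

84421


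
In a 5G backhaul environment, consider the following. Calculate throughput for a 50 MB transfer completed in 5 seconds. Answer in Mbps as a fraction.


Given: file = 50 MB, time = 5 s
File in Mb = 50 * 8 = 400 Mb
Throughput = 400 / 5 Mbps
Throughput = 80 Mbps

80


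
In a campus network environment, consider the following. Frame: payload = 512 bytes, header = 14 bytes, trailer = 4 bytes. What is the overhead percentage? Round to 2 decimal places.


Given: payload = 512 B, header = 14 B, trailer = 4 B
Overhead bytes = header + trailer = 14 + 4 = 18
Total frame = payload + overhead = 512 + 18 = 530
Overhead % = 18 / 530 * 100 = 3.3962% -> 3.40% (2 dp)

3.40


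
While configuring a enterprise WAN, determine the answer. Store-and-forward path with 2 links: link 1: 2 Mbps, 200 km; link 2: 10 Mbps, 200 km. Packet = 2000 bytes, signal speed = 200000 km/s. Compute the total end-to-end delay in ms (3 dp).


Packet = 2000 bytes = 16000 bits. Store-and-forward: sum (t_trans + t_prop) per link.
Link 1: t_trans = 16000/(2*10^6) s = 8.0000 ms; t_prop = 200/200000 s = 1.0000 ms; subtotal = 9.0000 ms
Link 2: t_trans = 16000/(10*10^6) s = 1.6000 ms; t_prop = 200/200000 s = 1.0000 ms; subtotal = 2.6000 ms
End-to-end = 9.0000 + 2.6000 = 11.6000 ms -> 11.600 ms (3 dp)

11.600


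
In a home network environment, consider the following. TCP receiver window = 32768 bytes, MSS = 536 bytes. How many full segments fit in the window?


Given: RWND = 32768 bytes, MSS = 536 bytes
Full segments = floor(RWND / MSS)
Full segments = floor(32768 / 536)
Full segments = floor(61.1343) = 61

61


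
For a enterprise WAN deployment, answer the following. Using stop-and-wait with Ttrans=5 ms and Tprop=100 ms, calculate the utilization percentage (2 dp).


Given: Ttrans = 5 ms, Tprop = 100 ms
RTT = 2 * Tprop = 2 * 100 = 200 ms
U = Ttrans / (Ttrans + RTT)
U = 5 / (5 + 200)
U = 5 / 205 = 0.02439
U% = 2.44%

2.44


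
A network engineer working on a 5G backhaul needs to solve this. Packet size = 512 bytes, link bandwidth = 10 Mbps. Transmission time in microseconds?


Given: packet = 512 bytes, bandwidth = 10 Mbps
Packet in bits = 512 * 8 = 4096 bits
Bandwidth = 10 * 10^6 = 10000000 bps
Time = 4096 / 10000000 seconds
Time in us = 4096 * 10^6 / 10000000 = 409.6

409.6


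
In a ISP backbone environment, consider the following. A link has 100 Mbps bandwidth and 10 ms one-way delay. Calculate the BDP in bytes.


Given: bandwidth = 100 Mbps, delay = 10 ms
BDP in bits = 100 * 10^6 * 10 / 1000
BDP in bits = 1000000
BDP in bytes = 1000000 / 8 = 125000

125000


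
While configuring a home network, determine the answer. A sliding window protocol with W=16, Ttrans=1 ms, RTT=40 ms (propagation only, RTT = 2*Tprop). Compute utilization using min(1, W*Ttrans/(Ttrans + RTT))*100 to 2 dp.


Given: W = 16, Ttrans = 1 ms, RTT = 40 ms (= 2 * Tprop, Tprop = 20 ms)
Cycle time = Ttrans + RTT = 1 + 40 = 41 ms (first packet sent until its ACK returns)
W * Ttrans = 16 * 1 = 16 ms of sending per cycle
W * Ttrans / (Ttrans + RTT) = 16 / 41 = 0.390244
U = min(1, 0.390244) = 0.390244
U% = 39.02%

39.02


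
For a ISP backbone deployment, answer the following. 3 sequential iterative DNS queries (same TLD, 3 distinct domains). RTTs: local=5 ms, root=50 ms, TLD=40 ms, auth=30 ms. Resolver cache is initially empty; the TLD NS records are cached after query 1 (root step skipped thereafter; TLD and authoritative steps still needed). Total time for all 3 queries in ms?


Lookup 1 (cold cache): local + root + TLD + auth = 5 + 50 + 40 + 30 = 125 ms
Lookups 2..3 (TLD NS cached -> skip root; new domain -> still ask TLD and auth): local + TLD + auth = 5 + 40 + 30 = 75 ms each
Remaining 2 lookups: 2 * 75 = 150 ms
Total = 125 + 150 = 275 ms

275


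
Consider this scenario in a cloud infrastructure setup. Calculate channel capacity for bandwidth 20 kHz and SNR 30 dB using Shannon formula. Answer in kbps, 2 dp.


Given: B = 20 kHz, SNR = 30 dB
SNR linear = 10^(30/10) = 1000
1 + SNR = 1001
log2(1001) = 9.9672262588
C = 20 * 1000 * 9.9672262588 = 199344.5252 bps
C = 199.344525 kbps -> 199.34 kbps (2 dp)

199.34


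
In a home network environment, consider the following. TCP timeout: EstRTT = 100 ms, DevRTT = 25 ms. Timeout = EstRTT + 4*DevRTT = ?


Given: EstRTT = 100 ms, DevRTT = 25 ms
Timeout = EstRTT + 4 * DevRTT
4 * DevRTT = 4 * 25 = 100
Timeout = 100 + 100 = 200 ms

200


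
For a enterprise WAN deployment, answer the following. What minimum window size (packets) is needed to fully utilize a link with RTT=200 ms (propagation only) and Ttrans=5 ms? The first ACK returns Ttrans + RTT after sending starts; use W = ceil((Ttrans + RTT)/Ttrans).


Given: Ttrans = 5 ms, RTT = 200 ms (= 2 * Tprop, Tprop = 100 ms)
Time until first ACK returns = Ttrans + RTT = 5 + 200 = 205 ms
Need W * Ttrans >= Ttrans + RTT  ->  W >= (Ttrans + RTT) / Ttrans
(Ttrans + RTT) / Ttrans = 205 / 5 = 41
W_min = ceil(41) = 41

41


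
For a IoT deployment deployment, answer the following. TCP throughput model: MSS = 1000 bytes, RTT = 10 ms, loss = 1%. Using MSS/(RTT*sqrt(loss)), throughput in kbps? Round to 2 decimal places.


Given: MSS = 1000 bytes, RTT = 10 ms, loss = 1%
RTT in seconds = 10 / 1000 = 0.01
Loss rate = 1% = 0.01
sqrt(loss) = sqrt(0.01) = 0.1
Throughput (bytes/s) = 1000 / (0.01 * 0.1) = 1000000.0000
Throughput (kbps) = 1000000.0000 * 8 / 1000 = 8000.000000 -> 8000.00 kbps (2 dp)

8000.00


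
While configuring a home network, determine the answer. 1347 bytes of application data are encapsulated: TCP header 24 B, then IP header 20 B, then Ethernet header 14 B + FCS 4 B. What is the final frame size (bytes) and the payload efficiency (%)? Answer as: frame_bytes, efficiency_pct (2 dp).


TCP segment = 1347 + 24 = 1371 B
IP packet = 1371 + 20 = 1391 B
Ethernet frame = 1391 + 14 + 4 = 1409 B
Efficiency = app / frame = 1347 / 1409 = 0.955997 = 95.5997% -> 95.60% (2 dp)

1409, 95.60


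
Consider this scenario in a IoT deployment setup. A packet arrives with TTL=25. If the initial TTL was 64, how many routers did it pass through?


Given: initial TTL = 64, received TTL = 25
Hops = initial TTL - received TTL
Hops = 64 - 25 = 39

39


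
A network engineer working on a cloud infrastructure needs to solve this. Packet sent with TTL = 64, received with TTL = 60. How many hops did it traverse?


Given: initial TTL = 64, received TTL = 60
Hops = initial TTL - received TTL
Hops = 64 - 60 = 4

4


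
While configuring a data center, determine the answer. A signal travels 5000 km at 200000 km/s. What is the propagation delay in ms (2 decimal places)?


Given: distance = 5000 km, speed = 200000 km/s
Delay = distance / speed = 5000 / 200000 seconds
Delay in ms = 5000 * 1000 / 200000
Delay = 25.0000 ms
Rounded to 2 dp = 25.00 ms

25.00


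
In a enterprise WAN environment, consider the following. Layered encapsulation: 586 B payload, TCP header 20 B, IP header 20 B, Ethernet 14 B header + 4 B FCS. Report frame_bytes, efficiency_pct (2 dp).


TCP segment = 586 + 20 = 606 B
IP packet = 606 + 20 = 626 B
Ethernet frame = 626 + 14 + 4 = 644 B
Efficiency = app / frame = 586 / 644 = 0.909938 = 90.9938% -> 90.99% (2 dp)

644, 90.99


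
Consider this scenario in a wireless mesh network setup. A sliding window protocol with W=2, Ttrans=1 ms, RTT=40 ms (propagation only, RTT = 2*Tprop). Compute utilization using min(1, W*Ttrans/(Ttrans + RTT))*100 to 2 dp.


Given: W = 2, Ttrans = 1 ms, RTT = 40 ms (= 2 * Tprop, Tprop = 20 ms)
Cycle time = Ttrans + RTT = 1 + 40 = 41 ms (first packet sent until its ACK returns)
W * Ttrans = 2 * 1 = 2 ms of sending per cycle
W * Ttrans / (Ttrans + RTT) = 2 / 41 = 0.048780
U = min(1, 0.048780) = 0.048780
U% = 4.88%

4.88


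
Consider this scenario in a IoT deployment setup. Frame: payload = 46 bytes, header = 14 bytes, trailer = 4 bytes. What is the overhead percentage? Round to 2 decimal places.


Given: payload = 46 B, header = 14 B, trailer = 4 B
Overhead bytes = header + trailer = 14 + 4 = 18
Total frame = payload + overhead = 46 + 18 = 64
Overhead % = 18 / 64 * 100 = 28.1250% -> 28.13% (2 dp)

28.13


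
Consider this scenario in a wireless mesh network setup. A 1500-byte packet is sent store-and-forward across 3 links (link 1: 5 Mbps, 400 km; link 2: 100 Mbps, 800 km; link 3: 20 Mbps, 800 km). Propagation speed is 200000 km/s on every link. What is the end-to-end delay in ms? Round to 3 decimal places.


Packet = 1500 bytes = 12000 bits. Store-and-forward: sum (t_trans + t_prop) per link.
Link 1: t_trans = 12000/(5*10^6) s = 2.4000 ms; t_prop = 400/200000 s = 2.0000 ms; subtotal = 4.4000 ms
Link 2: t_trans = 12000/(100*10^6) s = 0.1200 ms; t_prop = 800/200000 s = 4.0000 ms; subtotal = 4.1200 ms
Link 3: t_trans = 12000/(20*10^6) s = 0.6000 ms; t_prop = 800/200000 s = 4.0000 ms; subtotal = 4.6000 ms
End-to-end = 4.4000 + 4.1200 + 4.6000 = 13.1200 ms -> 13.120 ms (3 dp)

13.120


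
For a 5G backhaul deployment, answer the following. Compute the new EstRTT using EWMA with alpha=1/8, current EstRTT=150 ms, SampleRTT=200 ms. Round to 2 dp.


Given: EstRTT = 150 ms, SampleRTT = 200 ms, alpha = 1/8
New EstRTT = (1 - alpha) * EstRTT + alpha * SampleRTT
(7/8) * 150 = 131.25
(1/8) * 200 = 25
New EstRTT = 131.25 + 25 = 156.25 ms -> 156.25 ms (2 dp)

156.25


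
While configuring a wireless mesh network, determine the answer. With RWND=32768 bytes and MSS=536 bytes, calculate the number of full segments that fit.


Given: RWND = 32768 bytes, MSS = 536 bytes
Full segments = floor(RWND / MSS)
Full segments = floor(32768 / 536)
Full segments = floor(61.1343) = 61

61


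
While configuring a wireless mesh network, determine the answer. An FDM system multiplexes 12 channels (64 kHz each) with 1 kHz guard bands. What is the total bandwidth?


Given: 12 channels, 64 kHz each, guard = 1 kHz
Channel bandwidth = 12 * 64 = 768 kHz
Guard bands = 11 gaps * 1 kHz = 11 kHz
Total = 768 + 11 = 779 kHz

779


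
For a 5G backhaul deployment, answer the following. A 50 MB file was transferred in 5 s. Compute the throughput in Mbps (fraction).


Given: file = 50 MB, time = 5 s
File in Mb = 50 * 8 = 400 Mb
Throughput = 400 / 5 Mbps
Throughput = 80 Mbps

80


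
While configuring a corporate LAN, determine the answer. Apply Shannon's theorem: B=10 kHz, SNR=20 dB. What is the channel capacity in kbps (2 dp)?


Given: B = 10 kHz, SNR = 20 dB
SNR linear = 10^(20/10) = 100
1 + SNR = 101
log2(101) = 6.6582114828
C = 10 * 1000 * 6.6582114828 = 66582.1148 bps
C = 66.582115 kbps -> 66.58 kbps (2 dp)

66.58


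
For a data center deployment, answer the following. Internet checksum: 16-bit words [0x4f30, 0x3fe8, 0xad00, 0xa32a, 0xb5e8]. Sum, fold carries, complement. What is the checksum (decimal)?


Given words: [0x4f30, 0x3fe8, 0xad00, 0xa32a, 0xb5e8]
Step 1: Sum all words
Raw sum = 20272 + 16360 + 44288 + 41770 + 46568 = 169258
Step 2: Fold carry: (38186 + 2) = 38188
One's complement = ~38188 & 0xFFFF = 27347

27347


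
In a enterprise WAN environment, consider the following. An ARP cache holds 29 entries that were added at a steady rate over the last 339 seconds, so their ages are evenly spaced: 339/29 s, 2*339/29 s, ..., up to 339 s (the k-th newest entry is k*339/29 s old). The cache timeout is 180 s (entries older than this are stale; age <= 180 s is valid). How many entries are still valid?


Ages are k * 339/29 s for k = 1..29 (spacing = 11.6897 s).
Entry k is valid iff k * 339/29 <= 180 iff k <= 29 * 180 / 339 = 15.3982
n_valid = floor(15.3982) = 15
(n_stale = 29 - 15 = 14)

15
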